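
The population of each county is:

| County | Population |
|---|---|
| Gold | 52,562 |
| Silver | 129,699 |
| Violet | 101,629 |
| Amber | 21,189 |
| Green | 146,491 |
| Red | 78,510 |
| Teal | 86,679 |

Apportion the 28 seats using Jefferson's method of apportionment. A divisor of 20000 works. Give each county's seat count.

With modified divisor 20000: modified quotas Gold 2.628, Silver 6.485, Violet 5.081, Amber 1.059, Green 7.325, Red 3.925, Teal 4.334.
Rounding down: Gold 2, Silver 6, Violet 5, Amber 1, Green 7, Red 3, Teal 4 (total 28).

Gold 2; Silver 6; Violet 5; Amber 1; Green 7; Red 3; Teal 4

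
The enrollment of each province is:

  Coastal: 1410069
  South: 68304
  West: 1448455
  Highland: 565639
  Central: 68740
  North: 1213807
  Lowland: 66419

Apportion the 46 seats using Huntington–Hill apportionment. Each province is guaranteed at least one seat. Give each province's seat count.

With divisor 106507: modified quotas Coastal 13.239, South 0.641, West 13.600, Highland 5.311, Central 0.645, North 11.396, Lowland 0.624.
Geometric-mean thresholds: Coastal √(13·14)=13.491, South (min 1), West √(13·14)=13.491, Highland √(5·6)=5.477, Central (min 1), North √(11·12)=11.489, Lowland (min 1).
Each quota rounded against its threshold gives Coastal 13, South 1, West 14, Highland 5, Central 1, North 11, Lowland 1 (total 46).

Coastal: 13; South: 1; West: 14; Highland: 5; Central: 1; North: 11; Lowland: 1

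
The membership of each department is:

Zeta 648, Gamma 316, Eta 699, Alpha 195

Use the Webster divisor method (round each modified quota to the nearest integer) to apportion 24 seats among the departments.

Standard divisor 1858/24 ≈ 77.417; standard quotas: Zeta 8.370, Gamma 4.082, Eta 9.029, Alpha 2.519.
Rounding to the nearest integer gives Zeta 8, Gamma 4, Eta 9, Alpha 3 — total 24, matching the house size, so no adjustment is needed.

Zeta: 8, Gamma: 4, Eta: 9, Alpha: 3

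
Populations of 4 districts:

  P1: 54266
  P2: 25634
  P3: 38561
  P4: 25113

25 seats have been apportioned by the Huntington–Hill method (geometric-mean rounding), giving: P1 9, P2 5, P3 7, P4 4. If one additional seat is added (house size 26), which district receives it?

Priority for the next seat is population ÷ (√(s·(s+1))).
Priorities: P1 5720.139, P2 4680.107, P3 5152.930, P4 5615.438.
Highest priority: P1.

P1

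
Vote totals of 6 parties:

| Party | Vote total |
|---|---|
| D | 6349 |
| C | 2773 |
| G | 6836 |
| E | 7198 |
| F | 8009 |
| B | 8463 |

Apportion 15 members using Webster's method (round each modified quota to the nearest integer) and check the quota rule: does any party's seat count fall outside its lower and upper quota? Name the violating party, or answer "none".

Standard quotas: D 2.403, C 1.050, G 2.588, E 2.725, F 3.032, B 3.203.
Webster allocation: D 2, C 1, G 3, E 3, F 3, B 3.
Every allocation lies between the lower and upper quota.

none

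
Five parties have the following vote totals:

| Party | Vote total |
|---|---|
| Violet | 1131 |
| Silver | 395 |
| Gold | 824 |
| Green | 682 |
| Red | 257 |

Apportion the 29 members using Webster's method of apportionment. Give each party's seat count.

Violet: 10; Silver: 4; Gold: 7; Green: 6; Red: 2

Standard divisor 3289/29 ≈ 113.414; standard quotas: Violet 9.972, Silver 3.483, Gold 7.265, Green 6.013, Red 2.266.
Rounding to the nearest integer gives 10, 3, 7, 6, 2 = 28 seats, so the divisor must be adjusted.
With modified divisor 111: modified quotas Violet 10.189, Silver 3.559, Gold 7.423, Green 6.144, Red 2.315.
Rounding to the nearest integer: Violet 10, Silver 4, Gold 7, Green 6, Red 2 (total 29).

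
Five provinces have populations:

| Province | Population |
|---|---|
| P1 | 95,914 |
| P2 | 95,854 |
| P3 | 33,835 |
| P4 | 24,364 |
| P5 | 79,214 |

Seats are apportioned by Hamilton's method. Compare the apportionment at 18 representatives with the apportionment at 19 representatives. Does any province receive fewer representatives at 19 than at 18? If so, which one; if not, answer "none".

At 18 seats: P1 5, P2 5, P3 2, P4 2, P5 4.
At 19 seats: P1 6, P2 5, P3 2, P4 1, P5 5.
P4 drops from 2 to 1.

P4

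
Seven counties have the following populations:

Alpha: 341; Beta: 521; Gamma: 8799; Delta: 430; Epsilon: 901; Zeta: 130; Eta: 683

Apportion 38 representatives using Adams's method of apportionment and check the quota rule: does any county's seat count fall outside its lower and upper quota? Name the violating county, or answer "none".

Gamma

Standard quotas: Alpha 1.098, Beta 1.677, Gamma 28.324, Delta 1.384, Epsilon 2.900, Zeta 0.418, Eta 2.199.
Adams allocation: Alpha 1, Beta 2, Gamma 26, Delta 2, Epsilon 3, Zeta 1, Eta 3.
Gamma has quota 28.324 (lower 28, upper 29) but receives 26 — outside the quota interval.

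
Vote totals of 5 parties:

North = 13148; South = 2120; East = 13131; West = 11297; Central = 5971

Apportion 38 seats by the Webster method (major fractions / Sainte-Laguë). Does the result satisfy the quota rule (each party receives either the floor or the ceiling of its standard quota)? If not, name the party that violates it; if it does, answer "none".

none

Standard quotas: North 10.941, South 1.764, East 10.926, West 9.400, Central 4.969.
Webster allocation: North 11, South 2, East 11, West 9, Central 5.
Every allocation lies between the lower and upper quota.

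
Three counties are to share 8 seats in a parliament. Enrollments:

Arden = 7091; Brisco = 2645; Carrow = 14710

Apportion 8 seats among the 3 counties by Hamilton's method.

Arden 2, Brisco 1, Carrow 5

Total 24446; standard divisor 24446/8 ≈ 3055.75.
Standard quotas: Arden 2.3205, Brisco 0.8656, Carrow 4.8139.
Lower quotas: Arden 2, Brisco 0, Carrow 4 (sum 6, leaving 2 seats).
Remainders in descending order: Brisco 0.8656, Carrow 0.8139, Arden 0.3205.
The surplus seats go to Brisco, Carrow.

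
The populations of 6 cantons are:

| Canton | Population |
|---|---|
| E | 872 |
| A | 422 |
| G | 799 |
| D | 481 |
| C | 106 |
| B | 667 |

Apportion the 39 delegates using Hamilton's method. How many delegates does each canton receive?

E 10; A 5; G 9; D 6; C 1; B 8

Standard divisor: 3347 ÷ 39 ≈ 85.821.
Standard quotas: E 10.161, A 4.917, G 9.310, D 5.605, C 1.235, B 7.772.
Lower quotas: E 10, A 4, G 9, D 5, C 1, B 7 (sum 36, leaving 3 seats).
Remainders in descending order: A 0.917, B 0.772, D 0.605, G 0.310, C 0.235, E 0.161.
The surplus seats go to A, B, D.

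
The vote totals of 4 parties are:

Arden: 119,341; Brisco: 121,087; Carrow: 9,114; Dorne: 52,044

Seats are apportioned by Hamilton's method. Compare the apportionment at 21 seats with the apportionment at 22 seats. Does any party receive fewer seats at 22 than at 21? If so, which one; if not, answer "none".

At 21 seats: Arden 8, Brisco 8, Carrow 1, Dorne 4.
At 22 seats: Arden 9, Brisco 9, Carrow 0, Dorne 4.
Carrow drops from 1 to 0.

Carrow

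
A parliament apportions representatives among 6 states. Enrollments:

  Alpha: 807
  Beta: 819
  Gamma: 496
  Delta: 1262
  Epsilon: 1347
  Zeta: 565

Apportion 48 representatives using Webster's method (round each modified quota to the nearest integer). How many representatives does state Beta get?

7

Standard divisor 5296/48 ≈ 110.333; standard quotas: Alpha 7.314, Beta 7.423, Gamma 4.495, Delta 11.438, Epsilon 12.208, Zeta 5.121.
Rounding to the nearest integer gives 7, 7, 4, 11, 12, 5 = 46 seats, so the divisor must be adjusted.
With modified divisor 109.5: modified quotas Alpha 7.370, Beta 7.479, Gamma 4.530, Delta 11.525, Epsilon 12.301, Zeta 5.160.
Rounding to the nearest integer: Alpha 7, Beta 7, Gamma 5, Delta 12, Epsilon 12, Zeta 5 (total 48).
Beta receives 7.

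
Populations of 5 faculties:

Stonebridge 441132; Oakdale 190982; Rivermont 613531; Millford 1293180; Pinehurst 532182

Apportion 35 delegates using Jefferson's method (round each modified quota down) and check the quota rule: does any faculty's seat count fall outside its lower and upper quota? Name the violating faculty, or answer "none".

none

Standard quotas: Stonebridge 5.028, Oakdale 2.177, Rivermont 6.992, Millford 14.738, Pinehurst 6.065.
Jefferson allocation: Stonebridge 5, Oakdale 2, Rivermont 7, Millford 15, Pinehurst 6.
Every allocation lies between the lower and upper quota.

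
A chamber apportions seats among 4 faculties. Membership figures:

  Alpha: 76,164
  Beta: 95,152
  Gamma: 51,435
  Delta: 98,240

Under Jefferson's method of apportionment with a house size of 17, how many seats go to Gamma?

Standard divisor 320991/17 ≈ 18881.824; standard quotas: Alpha 4.034, Beta 5.039, Gamma 2.724, Delta 5.203.
Rounding down gives 4, 5, 2, 5 = 16 seats, so the divisor must be adjusted.
With modified divisor 16800: modified quotas Alpha 4.534, Beta 5.664, Gamma 3.062, Delta 5.848.
Rounding down: Alpha 4, Beta 5, Gamma 3, Delta 5 (total 17).
Gamma receives 3.

3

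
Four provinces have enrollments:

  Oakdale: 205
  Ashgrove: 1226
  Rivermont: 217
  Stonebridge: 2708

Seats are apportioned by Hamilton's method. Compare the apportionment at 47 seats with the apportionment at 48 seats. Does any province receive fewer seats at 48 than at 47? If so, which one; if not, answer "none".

Rivermont

At 47 seats: Oakdale 2, Ashgrove 13, Rivermont 3, Stonebridge 29.
At 48 seats: Oakdale 2, Ashgrove 14, Rivermont 2, Stonebridge 30.
Rivermont drops from 3 to 2.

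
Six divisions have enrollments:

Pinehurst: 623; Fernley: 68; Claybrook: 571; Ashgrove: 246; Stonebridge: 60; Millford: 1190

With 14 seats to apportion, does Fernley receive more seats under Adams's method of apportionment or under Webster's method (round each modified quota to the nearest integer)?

Adams

Adams: Pinehurst 3, Fernley 1, Claybrook 3, Ashgrove 1, Stonebridge 1, Millford 5.
Webster: Pinehurst 3, Fernley 0, Claybrook 3, Ashgrove 1, Stonebridge 0, Millford 7.
Fernley gets 1 under Adams and 0 under Webster.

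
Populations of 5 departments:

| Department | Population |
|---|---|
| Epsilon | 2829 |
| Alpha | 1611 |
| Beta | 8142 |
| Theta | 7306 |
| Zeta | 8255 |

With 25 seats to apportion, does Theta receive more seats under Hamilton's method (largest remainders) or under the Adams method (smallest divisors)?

Hamilton: Epsilon 3, Alpha 1, Beta 7, Theta 7, Zeta 7.
Adams: Epsilon 3, Alpha 2, Beta 7, Theta 6, Zeta 7.
Theta gets 7 under Hamilton and 6 under Adams.

Hamilton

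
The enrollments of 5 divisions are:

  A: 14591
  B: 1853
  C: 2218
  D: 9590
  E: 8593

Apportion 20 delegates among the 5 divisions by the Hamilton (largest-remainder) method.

A 8, B 1, C 1, D 5, E 5

Standard divisor: 36845 ÷ 20 ≈ 1842.25.
Standard quotas: A 7.9202, B 1.0058, C 1.2040, D 5.2056, E 4.6644.
Lower quotas: A 7, B 1, C 1, D 5, E 4 (sum 18, leaving 2 seats).
Remainders in descending order: A 0.9202, E 0.6644, D 0.2056, C 0.2040, B 0.0058.
Largest remainders: A, E receive the extra seats.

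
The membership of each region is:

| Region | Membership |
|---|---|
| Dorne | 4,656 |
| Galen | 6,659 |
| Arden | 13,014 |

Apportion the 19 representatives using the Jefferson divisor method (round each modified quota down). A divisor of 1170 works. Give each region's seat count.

With modified divisor 1170: modified quotas Dorne 3.979, Galen 5.691, Arden 11.123.
Rounding down: Dorne 3, Galen 5, Arden 11 (total 19).

Dorne=3; Galen=5; Arden=11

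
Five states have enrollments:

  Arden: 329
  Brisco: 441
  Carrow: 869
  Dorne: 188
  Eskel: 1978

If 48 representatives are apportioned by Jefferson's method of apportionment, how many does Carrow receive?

11

Standard divisor 3805/48 ≈ 79.271; standard quotas: Arden 4.150, Brisco 5.563, Carrow 10.962, Dorne 2.372, Eskel 24.952.
Rounding down gives 4, 5, 10, 2, 24 = 45 seats, so the divisor must be adjusted.
With modified divisor 75: modified quotas Arden 4.387, Brisco 5.880, Carrow 11.587, Dorne 2.507, Eskel 26.373.
Rounding down: Arden 4, Brisco 5, Carrow 11, Dorne 2, Eskel 26 (total 48).
Carrow receives 11.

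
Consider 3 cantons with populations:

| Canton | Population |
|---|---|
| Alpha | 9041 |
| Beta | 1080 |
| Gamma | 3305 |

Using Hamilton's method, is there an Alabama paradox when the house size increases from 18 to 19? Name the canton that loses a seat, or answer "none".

At 18 seats: Alpha 12, Beta 2, Gamma 4.
At 19 seats: Alpha 13, Beta 1, Gamma 5.
Beta drops from 2 to 1.

Beta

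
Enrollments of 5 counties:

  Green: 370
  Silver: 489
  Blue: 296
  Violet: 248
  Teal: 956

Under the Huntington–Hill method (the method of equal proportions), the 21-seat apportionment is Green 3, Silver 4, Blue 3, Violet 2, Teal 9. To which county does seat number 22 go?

Priority for the next seat is population ÷ (√(s·(s+1))).
Priorities: Green 106.810, Silver 109.344, Blue 85.448, Violet 101.246, Teal 100.771.
Highest priority: Silver.

Silver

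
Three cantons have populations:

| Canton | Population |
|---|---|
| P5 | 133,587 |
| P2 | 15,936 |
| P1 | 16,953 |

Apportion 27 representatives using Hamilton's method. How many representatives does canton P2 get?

Total 166476; standard divisor 166476/27 ≈ 6165.778.
Standard quotas: P5 21.6659, P2 2.5846, P1 2.7495.
Lower quotas: P5 21, P2 2, P1 2 (sum 25, leaving 2 seats).
Remainders in descending order: P1 0.7495, P5 0.6659, P2 0.5846.
The surplus seats go to P1, P5.
P2 receives 2.

2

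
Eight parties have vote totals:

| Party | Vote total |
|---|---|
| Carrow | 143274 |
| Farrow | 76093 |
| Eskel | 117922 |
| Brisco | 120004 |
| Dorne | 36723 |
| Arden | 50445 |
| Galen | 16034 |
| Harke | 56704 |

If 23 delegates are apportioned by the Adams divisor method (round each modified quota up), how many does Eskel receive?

Standard divisor 617199/23 ≈ 26834.739; standard quotas: Carrow 5.339, Farrow 2.836, Eskel 4.394, Brisco 4.472, Dorne 1.368, Arden 1.880, Galen 0.598, Harke 2.113.
Rounding up gives 6, 3, 5, 5, 2, 2, 1, 3 = 27 seats, so the divisor must be adjusted.
With modified divisor 32900: modified quotas Carrow 4.355, Farrow 2.313, Eskel 3.584, Brisco 3.648, Dorne 1.116, Arden 1.533, Galen 0.487, Harke 1.724.
Rounding up: Carrow 5, Farrow 3, Eskel 4, Brisco 4, Dorne 2, Arden 2, Galen 1, Harke 2 (total 23).
Eskel receives 4.

4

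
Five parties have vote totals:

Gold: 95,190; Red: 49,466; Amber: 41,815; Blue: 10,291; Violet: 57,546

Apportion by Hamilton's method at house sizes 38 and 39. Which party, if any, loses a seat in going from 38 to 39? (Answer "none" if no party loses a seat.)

At 38 seats: Gold 14, Red 7, Amber 6, Blue 2, Violet 9.
At 39 seats: Gold 15, Red 8, Amber 6, Blue 1, Violet 9.
Blue drops from 2 to 1.

Blue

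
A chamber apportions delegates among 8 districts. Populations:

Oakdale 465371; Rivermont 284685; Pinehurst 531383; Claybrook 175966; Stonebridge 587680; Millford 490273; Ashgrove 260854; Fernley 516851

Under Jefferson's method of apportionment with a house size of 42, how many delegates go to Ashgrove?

Standard divisor 3313063/42 ≈ 78882.452; standard quotas: Oakdale 5.900, Rivermont 3.609, Pinehurst 6.736, Claybrook 2.231, Stonebridge 7.450, Millford 6.215, Ashgrove 3.307, Fernley 6.552.
Rounding down gives 5, 3, 6, 2, 7, 6, 3, 6 = 38 seats, so the divisor must be adjusted.
With modified divisor 72300: modified quotas Oakdale 6.437, Rivermont 3.938, Pinehurst 7.350, Claybrook 2.434, Stonebridge 8.128, Millford 6.781, Ashgrove 3.608, Fernley 7.149.
Rounding down: Oakdale 6, Rivermont 3, Pinehurst 7, Claybrook 2, Stonebridge 8, Millford 6, Ashgrove 3, Fernley 7 (total 42).
Ashgrove receives 3.

3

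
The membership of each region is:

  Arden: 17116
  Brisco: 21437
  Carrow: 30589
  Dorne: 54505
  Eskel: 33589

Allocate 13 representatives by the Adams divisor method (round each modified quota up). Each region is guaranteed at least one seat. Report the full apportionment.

Standard divisor 157236/13 ≈ 12095.077; standard quotas: Arden 1.415, Brisco 1.772, Carrow 2.529, Dorne 4.506, Eskel 2.777.
Rounding up gives 2, 2, 3, 5, 3 = 15 seats, so the divisor must be adjusted.
With modified divisor 16000: modified quotas Arden 1.070, Brisco 1.340, Carrow 1.912, Dorne 3.407, Eskel 2.099.
Rounding up: Arden 2, Brisco 2, Carrow 2, Dorne 4, Eskel 3 (total 13).

Arden 2, Brisco 2, Carrow 2, Dorne 4, Eskel 3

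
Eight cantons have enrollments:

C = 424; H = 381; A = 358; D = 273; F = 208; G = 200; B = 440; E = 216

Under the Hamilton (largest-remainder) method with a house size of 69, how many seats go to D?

8

Total 2500; standard divisor 2500/69 ≈ 36.232.
Standard quotas: C 11.702, H 10.516, A 9.881, D 7.535, F 5.741, G 5.520, B 12.144, E 5.962.
Lower quotas: C 11, H 10, A 9, D 7, F 5, G 5, B 12, E 5 (sum 64, leaving 5 seats).
Remainders in descending order: E 0.962, A 0.881, F 0.741, C 0.702, D 0.535, G 0.520, H 0.516, B 0.144.
The surplus seats go to E, A, F, C, D.
D receives 8.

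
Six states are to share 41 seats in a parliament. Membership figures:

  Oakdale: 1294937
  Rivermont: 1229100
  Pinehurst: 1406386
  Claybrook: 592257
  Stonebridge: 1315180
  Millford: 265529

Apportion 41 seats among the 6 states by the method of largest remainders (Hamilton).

Oakdale 9; Rivermont 8; Pinehurst 9; Claybrook 4; Stonebridge 9; Millford 2

Total 6103389; standard divisor 6103389/41 ≈ 148863.146.
Standard quotas: Oakdale 8.6988, Rivermont 8.2566, Pinehurst 9.4475, Claybrook 3.9785, Stonebridge 8.8348, Millford 1.7837.
Lower quotas: Oakdale 8, Rivermont 8, Pinehurst 9, Claybrook 3, Stonebridge 8, Millford 1 (sum 37, leaving 4 seats).
Remainders in descending order: Claybrook 0.9785, Stonebridge 0.8348, Millford 0.7837, Oakdale 0.6988, Pinehurst 0.4475, Rivermont 0.2566.
The surplus seats go to Claybrook, Stonebridge, Millford, Oakdale.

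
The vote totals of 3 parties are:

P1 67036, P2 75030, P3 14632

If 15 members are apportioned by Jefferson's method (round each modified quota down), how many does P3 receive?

Standard divisor 156698/15 ≈ 10446.533; standard quotas: P1 6.417, P2 7.182, P3 1.401.
Rounding down gives 6, 7, 1 = 14 seats, so the divisor must be adjusted.
With modified divisor 9500: modified quotas P1 7.056, P2 7.898, P3 1.540.
Rounding down: P1 7, P2 7, P3 1 (total 15).
P3 receives 1.

1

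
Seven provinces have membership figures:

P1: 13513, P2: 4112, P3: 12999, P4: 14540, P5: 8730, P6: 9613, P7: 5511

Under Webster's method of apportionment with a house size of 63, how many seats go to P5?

8

Standard divisor 69018/63 ≈ 1095.524; standard quotas: P1 12.335, P2 3.753, P3 11.866, P4 13.272, P5 7.969, P6 8.775, P7 5.030.
Rounding to the nearest integer gives P1 12, P2 4, P3 12, P4 13, P5 8, P6 9, P7 5 — total 63, matching the house size, so no adjustment is needed.
P5 receives 8.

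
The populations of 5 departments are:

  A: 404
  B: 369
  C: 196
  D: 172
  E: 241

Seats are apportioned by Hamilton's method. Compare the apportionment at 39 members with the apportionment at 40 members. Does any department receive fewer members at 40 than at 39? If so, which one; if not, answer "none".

At 39 seats: A 11, B 10, C 6, D 5, E 7.
At 40 seats: A 12, B 11, C 5, D 5, E 7.
C drops from 6 to 5.

C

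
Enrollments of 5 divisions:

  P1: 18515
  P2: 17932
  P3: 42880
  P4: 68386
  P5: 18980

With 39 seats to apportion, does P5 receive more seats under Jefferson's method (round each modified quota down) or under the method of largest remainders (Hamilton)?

Hamilton

Jefferson: P1 4, P2 4, P3 10, P4 17, P5 4.
Hamilton: P1 4, P2 4, P3 10, P4 16, P5 5.
P5 gets 4 under Jefferson and 5 under Hamilton.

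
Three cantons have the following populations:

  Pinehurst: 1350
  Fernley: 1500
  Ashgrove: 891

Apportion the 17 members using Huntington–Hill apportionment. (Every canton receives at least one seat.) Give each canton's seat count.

Pinehurst 6, Fernley 7, Ashgrove 4

With divisor 220: modified quotas Pinehurst 6.136, Fernley 6.818, Ashgrove 4.050.
Geometric-mean thresholds: Pinehurst √(6·7)=6.481, Fernley √(6·7)=6.481, Ashgrove √(4·5)=4.472.
Each quota rounded against its threshold gives Pinehurst 6, Fernley 7, Ashgrove 4 (total 17).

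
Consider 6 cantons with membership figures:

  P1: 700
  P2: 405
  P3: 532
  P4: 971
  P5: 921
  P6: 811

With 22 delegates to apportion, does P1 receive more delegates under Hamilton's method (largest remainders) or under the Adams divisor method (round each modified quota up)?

Adams

Hamilton: P1 3, P2 2, P3 3, P4 5, P5 5, P6 4.
Adams: P1 4, P2 2, P3 3, P4 5, P5 4, P6 4.
P1 gets 3 under Hamilton and 4 under Adams.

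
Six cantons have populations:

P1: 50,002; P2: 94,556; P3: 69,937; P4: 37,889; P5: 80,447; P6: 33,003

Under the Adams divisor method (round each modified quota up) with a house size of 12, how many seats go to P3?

Standard divisor 365834/12 ≈ 30486.167; standard quotas: P1 1.640, P2 3.102, P3 2.294, P4 1.243, P5 2.639, P6 1.083.
Rounding up gives 2, 4, 3, 2, 3, 2 = 16 seats, so the divisor must be adjusted.
With modified divisor 39100: modified quotas P1 1.279, P2 2.418, P3 1.789, P4 0.969, P5 2.057, P6 0.844.
Rounding up: P1 2, P2 3, P3 2, P4 1, P5 3, P6 1 (total 12).
P3 receives 2.

2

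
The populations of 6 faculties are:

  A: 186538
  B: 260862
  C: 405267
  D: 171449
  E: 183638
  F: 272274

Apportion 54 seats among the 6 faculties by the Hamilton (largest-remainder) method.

The standard divisor is 1480028/54 ≈ 27407.926.
Standard quotas: A 6.8060, B 9.5178, C 14.7865, D 6.2555, E 6.7002, F 9.9341.
Lower quotas: A 6, B 9, C 14, D 6, E 6, F 9 (sum 50, leaving 4 seats).
Remainders in descending order: F 0.9341, A 0.8060, C 0.7865, E 0.7002, B 0.5178, D 0.2555.
The surplus seats go to F, A, C, E.

A=7; B=9; C=15; D=6; E=7; F=10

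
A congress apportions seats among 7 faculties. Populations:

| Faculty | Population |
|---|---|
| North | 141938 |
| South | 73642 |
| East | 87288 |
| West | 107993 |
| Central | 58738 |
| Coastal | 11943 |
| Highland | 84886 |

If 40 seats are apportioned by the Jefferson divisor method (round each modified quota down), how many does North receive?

11

Standard divisor 566428/40 ≈ 14160.7; standard quotas: North 10.023, South 5.200, East 6.164, West 7.626, Central 4.148, Coastal 0.843, Highland 5.994.
Rounding down gives 10, 5, 6, 7, 4, 0, 5 = 37 seats, so the divisor must be adjusted.
With modified divisor 12700: modified quotas North 11.176, South 5.799, East 6.873, West 8.503, Central 4.625, Coastal 0.940, Highland 6.684.
Rounding down: North 11, South 5, East 6, West 8, Central 4, Coastal 0, Highland 6 (total 40).
North receives 11.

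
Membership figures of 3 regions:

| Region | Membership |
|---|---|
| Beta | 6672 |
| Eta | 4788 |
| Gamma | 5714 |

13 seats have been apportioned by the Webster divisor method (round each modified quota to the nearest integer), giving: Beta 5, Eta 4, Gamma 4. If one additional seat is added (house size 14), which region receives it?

Gamma

Priority for the next seat is population ÷ (current seats + 0.5).
Priorities: Beta 1213.091, Eta 1064.000, Gamma 1269.778.
Highest priority: Gamma.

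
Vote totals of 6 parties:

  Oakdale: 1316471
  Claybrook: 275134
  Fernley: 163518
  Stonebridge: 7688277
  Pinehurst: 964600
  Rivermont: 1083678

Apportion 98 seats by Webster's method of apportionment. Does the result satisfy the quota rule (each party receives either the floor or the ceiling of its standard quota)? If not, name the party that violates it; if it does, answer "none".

Standard quotas: Oakdale 11.227, Claybrook 2.346, Fernley 1.394, Stonebridge 65.565, Pinehurst 8.226, Rivermont 9.242.
Webster allocation: Oakdale 11, Claybrook 2, Fernley 1, Stonebridge 67, Pinehurst 8, Rivermont 9.
Stonebridge has quota 65.565 (lower 65, upper 66) but receives 67 — outside the quota interval.

Stonebridge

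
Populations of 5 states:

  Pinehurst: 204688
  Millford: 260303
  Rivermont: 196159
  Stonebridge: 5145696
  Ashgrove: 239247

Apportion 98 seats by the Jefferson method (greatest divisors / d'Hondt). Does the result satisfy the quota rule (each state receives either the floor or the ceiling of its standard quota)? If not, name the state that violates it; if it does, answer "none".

Standard quotas: Pinehurst 3.318, Millford 4.219, Rivermont 3.180, Stonebridge 83.406, Ashgrove 3.878.
Jefferson allocation: Pinehurst 3, Millford 4, Rivermont 3, Stonebridge 85, Ashgrove 3.
Stonebridge has quota 83.406 (lower 83, upper 84) but receives 85 — outside the quota interval.

Stonebridge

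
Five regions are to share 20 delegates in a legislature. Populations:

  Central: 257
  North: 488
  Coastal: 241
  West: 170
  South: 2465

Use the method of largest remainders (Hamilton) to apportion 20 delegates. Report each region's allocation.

Central 1, North 3, Coastal 1, West 1, South 14

Total 3621; standard divisor 3621/20 ≈ 181.05.
Standard quotas: Central 1.419, North 2.695, Coastal 1.331, West 0.939, South 13.615.
Lower quotas: Central 1, North 2, Coastal 1, West 0, South 13 (sum 17, leaving 3 seats).
Remainders in descending order: West 0.939, North 0.695, South 0.615, Central 0.419, Coastal 0.331.
The surplus seats go to West, North, South.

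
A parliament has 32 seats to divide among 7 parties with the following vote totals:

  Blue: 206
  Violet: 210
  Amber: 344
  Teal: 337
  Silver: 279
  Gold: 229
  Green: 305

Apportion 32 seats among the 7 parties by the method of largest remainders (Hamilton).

Standard divisor: 1910 ÷ 32 ≈ 59.688.
Standard quotas: Blue 3.451, Violet 3.518, Amber 5.763, Teal 5.646, Silver 4.674, Gold 3.837, Green 5.110.
Lower quotas: Blue 3, Violet 3, Amber 5, Teal 5, Silver 4, Gold 3, Green 5 (sum 28, leaving 4 seats).
Remainders in descending order: Gold 0.837, Amber 0.763, Silver 0.674, Teal 0.646, Violet 0.518, Blue 0.451, Green 0.110.
Largest remainders: Gold, Amber, Silver, Teal receive the extra seats.

Blue: 3; Violet: 3; Amber: 6; Teal: 6; Silver: 5; Gold: 4; Green: 5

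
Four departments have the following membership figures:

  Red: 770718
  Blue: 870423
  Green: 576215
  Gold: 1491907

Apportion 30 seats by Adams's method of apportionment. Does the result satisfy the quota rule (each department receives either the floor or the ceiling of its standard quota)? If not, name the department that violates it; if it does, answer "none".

Standard quotas: Red 6.233, Blue 7.040, Green 4.660, Gold 12.066.
Adams allocation: Red 6, Blue 7, Green 5, Gold 12.
Every allocation lies between the lower and upper quota.

none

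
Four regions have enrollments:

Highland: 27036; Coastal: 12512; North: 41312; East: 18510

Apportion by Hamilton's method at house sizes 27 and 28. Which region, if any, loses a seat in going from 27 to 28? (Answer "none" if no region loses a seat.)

Coastal

At 27 seats: Highland 7, Coastal 4, North 11, East 5.
At 28 seats: Highland 8, Coastal 3, North 12, East 5.
Coastal drops from 4 to 3.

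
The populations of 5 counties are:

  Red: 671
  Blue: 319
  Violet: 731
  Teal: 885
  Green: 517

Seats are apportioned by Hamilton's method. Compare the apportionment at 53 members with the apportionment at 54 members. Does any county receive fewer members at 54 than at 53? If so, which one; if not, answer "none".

At 53 seats: Red 11, Blue 6, Violet 12, Teal 15, Green 9.
At 54 seats: Red 12, Blue 5, Violet 13, Teal 15, Green 9.
Blue drops from 6 to 5.

Blue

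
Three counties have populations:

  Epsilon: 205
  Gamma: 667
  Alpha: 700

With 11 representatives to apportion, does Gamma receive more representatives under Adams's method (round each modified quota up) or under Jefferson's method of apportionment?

Jefferson

Adams: Epsilon 2, Gamma 4, Alpha 5.
Jefferson: Epsilon 1, Gamma 5, Alpha 5.
Gamma gets 4 under Adams and 5 under Jefferson.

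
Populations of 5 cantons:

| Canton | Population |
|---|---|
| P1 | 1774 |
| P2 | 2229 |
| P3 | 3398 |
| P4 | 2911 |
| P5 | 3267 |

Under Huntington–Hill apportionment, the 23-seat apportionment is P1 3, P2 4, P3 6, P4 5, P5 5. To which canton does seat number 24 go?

P5

Priority for the next seat is population ÷ (√(s·(s+1))).
Priorities: P1 512.110, P2 498.420, P3 524.323, P4 531.473, P5 596.470.
Highest priority: P5.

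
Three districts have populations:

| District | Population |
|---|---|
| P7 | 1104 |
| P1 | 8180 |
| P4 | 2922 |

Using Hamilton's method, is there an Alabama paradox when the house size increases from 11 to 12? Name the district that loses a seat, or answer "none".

At 11 seats: P7 1, P1 7, P4 3.
At 12 seats: P7 1, P1 8, P4 3.
No district's allocation decreased.

none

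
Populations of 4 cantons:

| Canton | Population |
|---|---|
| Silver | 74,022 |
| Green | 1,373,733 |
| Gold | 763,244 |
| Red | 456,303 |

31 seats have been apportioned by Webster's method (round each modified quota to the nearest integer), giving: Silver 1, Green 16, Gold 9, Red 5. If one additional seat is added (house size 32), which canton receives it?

Priority for the next seat is population ÷ (current seats + 0.5).
Priorities: Silver 49348.000, Green 83256.545, Gold 80341.474, Red 82964.182.
Highest priority: Green.

Green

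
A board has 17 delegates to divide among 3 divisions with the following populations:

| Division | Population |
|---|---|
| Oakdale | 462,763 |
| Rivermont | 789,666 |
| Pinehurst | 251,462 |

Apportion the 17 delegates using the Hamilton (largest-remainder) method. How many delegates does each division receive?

The standard divisor is 1503891/17 ≈ 88464.176.
Standard quotas: Oakdale 5.2311, Rivermont 8.9264, Pinehurst 2.8425.
Lower quotas: Oakdale 5, Rivermont 8, Pinehurst 2 (sum 15, leaving 2 seats).
Remainders in descending order: Rivermont 0.9264, Pinehurst 0.8425, Oakdale 0.2311.
The surplus seats go to Rivermont, Pinehurst.

Oakdale 5, Rivermont 9, Pinehurst 3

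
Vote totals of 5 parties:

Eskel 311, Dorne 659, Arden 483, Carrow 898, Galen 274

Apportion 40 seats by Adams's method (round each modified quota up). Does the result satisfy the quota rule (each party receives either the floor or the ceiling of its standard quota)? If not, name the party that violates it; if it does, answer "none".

none

Standard quotas: Eskel 4.739, Dorne 10.042, Arden 7.360, Carrow 13.684, Galen 4.175.
Adams allocation: Eskel 5, Dorne 10, Arden 7, Carrow 14, Galen 4.
Every allocation lies between the lower and upper quota.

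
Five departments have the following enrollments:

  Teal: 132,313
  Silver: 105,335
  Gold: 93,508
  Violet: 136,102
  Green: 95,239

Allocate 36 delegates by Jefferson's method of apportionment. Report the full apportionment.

Standard divisor 562497/36 ≈ 15624.917; standard quotas: Teal 8.468, Silver 6.741, Gold 5.985, Violet 8.711, Green 6.095.
Rounding down gives 8, 6, 5, 8, 6 = 33 seats, so the divisor must be adjusted.
With modified divisor 14900: modified quotas Teal 8.880, Silver 7.069, Gold 6.276, Violet 9.134, Green 6.392.
Rounding down: Teal 8, Silver 7, Gold 6, Violet 9, Green 6 (total 36).

Teal: 8; Silver: 7; Gold: 6; Violet: 9; Green: 6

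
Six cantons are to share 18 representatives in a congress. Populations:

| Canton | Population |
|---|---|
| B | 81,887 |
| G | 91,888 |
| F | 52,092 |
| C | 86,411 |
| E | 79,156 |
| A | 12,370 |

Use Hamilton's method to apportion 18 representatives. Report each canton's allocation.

B: 4, G: 4, F: 2, C: 4, E: 3, A: 1

Total 403804; standard divisor 403804/18 ≈ 22433.556.
Standard quotas: B 3.6502, G 4.0960, F 2.3221, C 3.8519, E 3.5285, A 0.5514.
Lower quotas: B 3, G 4, F 2, C 3, E 3, A 0 (sum 15, leaving 3 seats).
Remainders in descending order: C 0.8519, B 0.6502, A 0.5514, E 0.5285, F 0.3221, G 0.0960.
The surplus seats go to C, B, A.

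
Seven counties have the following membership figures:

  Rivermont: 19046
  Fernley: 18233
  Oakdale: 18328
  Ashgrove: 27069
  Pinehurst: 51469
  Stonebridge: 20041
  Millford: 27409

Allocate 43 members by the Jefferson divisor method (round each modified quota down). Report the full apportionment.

Rivermont=4; Fernley=4; Oakdale=4; Ashgrove=6; Pinehurst=13; Stonebridge=5; Millford=7

Standard divisor 181595/43 ≈ 4223.14; standard quotas: Rivermont 4.510, Fernley 4.317, Oakdale 4.340, Ashgrove 6.410, Pinehurst 12.187, Stonebridge 4.746, Millford 6.490.
Rounding down gives 4, 4, 4, 6, 12, 4, 6 = 40 seats, so the divisor must be adjusted.
With modified divisor 3900: modified quotas Rivermont 4.884, Fernley 4.675, Oakdale 4.699, Ashgrove 6.941, Pinehurst 13.197, Stonebridge 5.139, Millford 7.028.
Rounding down: Rivermont 4, Fernley 4, Oakdale 4, Ashgrove 6, Pinehurst 13, Stonebridge 5, Millford 7 (total 43).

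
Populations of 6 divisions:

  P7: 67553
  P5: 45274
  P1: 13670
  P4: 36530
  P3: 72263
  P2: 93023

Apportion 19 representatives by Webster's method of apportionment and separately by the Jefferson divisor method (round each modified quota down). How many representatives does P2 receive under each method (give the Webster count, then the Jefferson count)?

5 and 6

Webster: P7 4, P5 3, P1 1, P4 2, P3 4, P2 5.
Jefferson: P7 4, P5 3, P1 0, P4 2, P3 4, P2 6.
P2 gets 5 under Webster and 6 under Jefferson.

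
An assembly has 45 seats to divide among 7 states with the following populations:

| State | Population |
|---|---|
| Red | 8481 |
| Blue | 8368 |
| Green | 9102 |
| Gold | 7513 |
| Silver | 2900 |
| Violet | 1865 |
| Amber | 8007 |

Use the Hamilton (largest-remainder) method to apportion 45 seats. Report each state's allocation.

Red 8, Blue 8, Green 9, Gold 7, Silver 3, Violet 2, Amber 8

The standard divisor is 46236/45 ≈ 1027.467.
Standard quotas: Red 8.2543, Blue 8.1443, Green 8.8587, Gold 7.3122, Silver 2.8225, Violet 1.8151, Amber 7.7930.
Lower quotas: Red 8, Blue 8, Green 8, Gold 7, Silver 2, Violet 1, Amber 7 (sum 41, leaving 4 seats).
Remainders in descending order: Green 0.8587, Silver 0.8225, Violet 0.8151, Amber 0.7930, Gold 0.3122, Red 0.2543, Blue 0.1443.
Largest remainders: Green, Silver, Violet, Amber receive the extra seats.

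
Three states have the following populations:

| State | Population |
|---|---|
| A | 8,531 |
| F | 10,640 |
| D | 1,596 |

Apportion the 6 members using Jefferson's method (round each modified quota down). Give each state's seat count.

A=3, F=3, D=0

Standard divisor 20767/6 ≈ 3461.167; standard quotas: A 2.465, F 3.074, D 0.461.
Rounding down gives 2, 3, 0 = 5 seats, so the divisor must be adjusted.
With modified divisor 2800: modified quotas A 3.047, F 3.800, D 0.570.
Rounding down: A 3, F 3, D 0 (total 6).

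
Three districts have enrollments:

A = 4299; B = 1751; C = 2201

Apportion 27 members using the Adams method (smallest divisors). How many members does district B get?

Standard divisor 8251/27 ≈ 305.593; standard quotas: A 14.068, B 5.730, C 7.202.
Rounding up gives 15, 6, 8 = 29 seats, so the divisor must be adjusted.
With modified divisor 320: modified quotas A 13.434, B 5.472, C 6.878.
Rounding up: A 14, B 6, C 7 (total 27).
B receives 6.

6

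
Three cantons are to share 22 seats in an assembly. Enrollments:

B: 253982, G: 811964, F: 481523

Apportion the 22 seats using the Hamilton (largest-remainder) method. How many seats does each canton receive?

Standard divisor: 1547469 ÷ 22 ≈ 70339.5.
Standard quotas: B 3.6108, G 11.5435, F 6.8457.
Lower quotas: B 3, G 11, F 6 (sum 20, leaving 2 seats).
Remainders in descending order: F 0.8457, B 0.6108, G 0.5435.
The surplus seats go to F, B.

B: 4, G: 11, F: 7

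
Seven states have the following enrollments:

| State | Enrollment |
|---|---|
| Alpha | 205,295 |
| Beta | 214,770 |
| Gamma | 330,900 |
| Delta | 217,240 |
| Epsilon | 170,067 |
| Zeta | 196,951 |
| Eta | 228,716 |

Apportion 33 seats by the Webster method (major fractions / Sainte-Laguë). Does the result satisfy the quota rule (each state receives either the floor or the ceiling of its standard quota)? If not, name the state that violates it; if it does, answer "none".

Standard quotas: Alpha 4.332, Beta 4.532, Gamma 6.982, Delta 4.584, Epsilon 3.589, Zeta 4.156, Eta 4.826.
Webster allocation: Alpha 4, Beta 4, Gamma 7, Delta 5, Epsilon 4, Zeta 4, Eta 5.
Every allocation lies between the lower and upper quota.

none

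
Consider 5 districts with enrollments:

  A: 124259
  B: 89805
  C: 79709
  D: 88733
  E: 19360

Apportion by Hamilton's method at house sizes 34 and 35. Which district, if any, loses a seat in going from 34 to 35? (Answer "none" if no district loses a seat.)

At 34 seats: A 10, B 8, C 7, D 7, E 2.
At 35 seats: A 11, B 8, C 7, D 8, E 1.
E drops from 2 to 1.

E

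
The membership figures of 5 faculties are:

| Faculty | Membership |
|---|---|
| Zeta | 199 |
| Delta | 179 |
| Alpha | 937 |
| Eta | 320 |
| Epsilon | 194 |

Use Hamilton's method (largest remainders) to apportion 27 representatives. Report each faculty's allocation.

Total 1829; standard divisor 1829/27 ≈ 67.741.
Standard quotas: Zeta 2.938, Delta 2.642, Alpha 13.832, Eta 4.724, Epsilon 2.864.
Lower quotas: Zeta 2, Delta 2, Alpha 13, Eta 4, Epsilon 2 (sum 23, leaving 4 seats).
Remainders in descending order: Zeta 0.938, Epsilon 0.864, Alpha 0.832, Eta 0.724, Delta 0.642.
Largest remainders: Zeta, Epsilon, Alpha, Eta receive the extra seats.

Zeta=3, Delta=2, Alpha=14, Eta=5, Epsilon=3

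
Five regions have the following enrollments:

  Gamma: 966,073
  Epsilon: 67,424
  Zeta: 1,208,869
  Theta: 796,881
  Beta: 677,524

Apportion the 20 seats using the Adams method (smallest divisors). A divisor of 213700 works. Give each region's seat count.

With modified divisor 213700: modified quotas Gamma 4.521, Epsilon 0.316, Zeta 5.657, Theta 3.729, Beta 3.170.
Rounding up: Gamma 5, Epsilon 1, Zeta 6, Theta 4, Beta 4 (total 20).

Gamma 5, Epsilon 1, Zeta 6, Theta 4, Beta 4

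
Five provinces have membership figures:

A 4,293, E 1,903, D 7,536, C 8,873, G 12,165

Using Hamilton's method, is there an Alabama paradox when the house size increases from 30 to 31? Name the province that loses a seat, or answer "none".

E

At 30 seats: A 4, E 2, D 6, C 8, G 10.
At 31 seats: A 4, E 1, D 7, C 8, G 11.
E drops from 2 to 1.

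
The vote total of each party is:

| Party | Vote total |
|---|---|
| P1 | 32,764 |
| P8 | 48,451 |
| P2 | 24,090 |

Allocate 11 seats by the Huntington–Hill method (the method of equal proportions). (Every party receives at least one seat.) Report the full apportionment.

P1 3, P8 5, P2 3

With divisor 9646: modified quotas P1 3.397, P8 5.023, P2 2.497.
Geometric-mean thresholds: P1 √(3·4)=3.464, P8 √(5·6)=5.477, P2 √(2·3)=2.449.
Each quota rounded against its threshold gives P1 3, P8 5, P2 3 (total 11).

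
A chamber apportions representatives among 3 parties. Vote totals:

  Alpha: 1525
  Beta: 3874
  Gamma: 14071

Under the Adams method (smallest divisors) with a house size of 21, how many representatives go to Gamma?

Standard divisor 19470/21 ≈ 927.143; standard quotas: Alpha 1.645, Beta 4.178, Gamma 15.177.
Rounding up gives 2, 5, 16 = 23 seats, so the divisor must be adjusted.
With modified divisor 1000: modified quotas Alpha 1.525, Beta 3.874, Gamma 14.071.
Rounding up: Alpha 2, Beta 4, Gamma 15 (total 21).
Gamma receives 15.

15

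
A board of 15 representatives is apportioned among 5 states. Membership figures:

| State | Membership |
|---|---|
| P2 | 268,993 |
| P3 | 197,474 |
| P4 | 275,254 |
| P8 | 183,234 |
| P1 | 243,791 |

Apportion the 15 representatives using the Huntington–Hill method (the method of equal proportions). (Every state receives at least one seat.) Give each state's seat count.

With divisor 78555: modified quotas P2 3.424, P3 2.514, P4 3.504, P8 2.333, P1 3.103.
Geometric-mean thresholds: P2 √(3·4)=3.464, P3 √(2·3)=2.449, P4 √(3·4)=3.464, P8 √(2·3)=2.449, P1 √(3·4)=3.464.
Each quota rounded against its threshold gives P2 3, P3 3, P4 4, P8 2, P1 3 (total 15).

P2=3, P3=3, P4=4, P8=2, P1=3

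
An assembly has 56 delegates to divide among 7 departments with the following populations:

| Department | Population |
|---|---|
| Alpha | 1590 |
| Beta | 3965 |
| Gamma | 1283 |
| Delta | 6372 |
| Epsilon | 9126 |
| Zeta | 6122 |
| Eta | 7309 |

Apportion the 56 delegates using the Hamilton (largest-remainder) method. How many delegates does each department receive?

Alpha=3, Beta=6, Gamma=2, Delta=10, Epsilon=14, Zeta=10, Eta=11

Total 35767; standard divisor 35767/56 ≈ 638.696.
Standard quotas: Alpha 2.4894, Beta 6.2080, Gamma 2.0088, Delta 9.9766, Epsilon 14.2885, Zeta 9.5851, Eta 11.4436.
Lower quotas: Alpha 2, Beta 6, Gamma 2, Delta 9, Epsilon 14, Zeta 9, Eta 11 (sum 53, leaving 3 seats).
Remainders in descending order: Delta 0.9766, Zeta 0.5851, Alpha 0.4894, Eta 0.4436, Epsilon 0.2885, Beta 0.2080, Gamma 0.0088.
Largest remainders: Delta, Zeta, Alpha receive the extra seats.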